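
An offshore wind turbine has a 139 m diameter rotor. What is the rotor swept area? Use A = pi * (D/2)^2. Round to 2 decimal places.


Compute the rotor radius:
  r = D / 2 = 139 / 2 = 69.5 m
Calculate swept area:
  A = pi * r^2 = pi * 69.5^2
  A = 15174.68 m^2

15174.68


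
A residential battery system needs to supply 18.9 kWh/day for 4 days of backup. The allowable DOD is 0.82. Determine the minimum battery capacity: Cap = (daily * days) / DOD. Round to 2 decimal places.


Total energy needed = daily * days = 18.9 * 4 = 75.6 kWh
Account for depth of discharge:
  Cap = total_energy / DOD = 75.6 / 0.82
  Cap = 92.20 kWh

92.20


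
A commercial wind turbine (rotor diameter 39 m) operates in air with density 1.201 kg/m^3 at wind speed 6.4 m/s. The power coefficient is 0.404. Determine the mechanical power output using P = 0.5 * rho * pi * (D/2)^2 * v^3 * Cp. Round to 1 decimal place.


Step 1 -- Compute swept area:
  A = pi * (D/2)^2 = pi * (39/2)^2 = 1194.59 m^2
Step 2 -- Apply wind power equation:
  P = 0.5 * rho * A * v^3 * Cp
  v^3 = 6.4^3 = 262.144
  P = 0.5 * 1.201 * 1194.59 * 262.144 * 0.404
  P = 75972.0 W

75972.0


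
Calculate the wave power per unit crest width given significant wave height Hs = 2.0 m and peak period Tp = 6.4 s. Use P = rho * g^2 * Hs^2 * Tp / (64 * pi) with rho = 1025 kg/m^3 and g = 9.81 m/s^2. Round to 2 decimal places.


Apply wave power formula:
  g^2 = 9.81^2 = 96.2361
  Hs^2 = 2.0^2 = 4.0
  Numerator = rho * g^2 * Hs^2 * Tp = 1025 * 96.2361 * 4.0 * 6.4 = 2525235.26
  Denominator = 64 * pi = 201.0619
  P = 2525235.26 / 201.0619 = 12559.49 W/m

12559.49


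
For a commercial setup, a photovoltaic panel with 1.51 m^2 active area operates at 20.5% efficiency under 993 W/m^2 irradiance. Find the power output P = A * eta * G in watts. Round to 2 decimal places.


Use the solar power formula P = A * eta * G.
Given: A = 1.51 m^2, eta = 0.205, G = 993 W/m^2
P = 1.51 * 0.205 * 993
P = 307.38 W

307.38


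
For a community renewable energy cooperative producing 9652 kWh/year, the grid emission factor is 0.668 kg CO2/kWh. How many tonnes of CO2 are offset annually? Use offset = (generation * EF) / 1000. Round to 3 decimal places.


CO2 offset in kg = generation * emission_factor
CO2 offset = 9652 * 0.668 = 6447.54 kg
Convert to tonnes:
  CO2 offset = 6447.54 / 1000 = 6.448 tonnes

6.448


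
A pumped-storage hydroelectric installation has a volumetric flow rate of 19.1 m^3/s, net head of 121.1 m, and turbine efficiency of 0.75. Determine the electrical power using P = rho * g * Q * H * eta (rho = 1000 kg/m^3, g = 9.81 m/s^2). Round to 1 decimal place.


Apply the hydropower formula P = rho * g * Q * H * eta
rho * g = 1000 * 9.81 = 9810.0
P = 9810.0 * 19.1 * 121.1 * 0.75
P = 17017971.1 W

17017971.1


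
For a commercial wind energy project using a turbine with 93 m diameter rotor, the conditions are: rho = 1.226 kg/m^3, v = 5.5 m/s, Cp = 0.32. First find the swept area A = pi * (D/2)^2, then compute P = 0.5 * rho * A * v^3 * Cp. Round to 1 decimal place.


Step 1 -- Compute swept area:
  A = pi * (D/2)^2 = pi * (93/2)^2 = 6792.91 m^2
Step 2 -- Apply wind power equation:
  P = 0.5 * rho * A * v^3 * Cp
  v^3 = 5.5^3 = 166.375
  P = 0.5 * 1.226 * 6792.91 * 166.375 * 0.32
  P = 221694.2 W

221694.2


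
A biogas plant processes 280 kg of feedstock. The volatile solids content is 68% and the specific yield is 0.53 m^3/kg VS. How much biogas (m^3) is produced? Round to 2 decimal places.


Compute volatile solids:
  VS = mass * VS_fraction = 280 * 0.68 = 190.4 kg
Calculate biogas volume:
  Biogas = VS * specific_yield = 190.4 * 0.53
  Biogas = 100.91 m^3

100.91


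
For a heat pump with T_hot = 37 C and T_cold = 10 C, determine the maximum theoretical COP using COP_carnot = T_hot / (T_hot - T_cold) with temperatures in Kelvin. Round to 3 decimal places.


Convert to Kelvin:
  T_hot = 37 + 273.15 = 310.15 K
  T_cold = 10 + 273.15 = 283.15 K
Apply Carnot COP formula:
  COP = T_hot_K / (T_hot_K - T_cold_K) = 310.15 / 27.0
  COP = 11.487

11.487


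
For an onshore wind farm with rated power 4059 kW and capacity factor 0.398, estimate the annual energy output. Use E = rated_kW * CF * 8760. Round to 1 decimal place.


Annual energy = rated_kW * capacity_factor * hours_per_year
Given: P_rated = 4059 kW, CF = 0.398, hours = 8760
E = 4059 * 0.398 * 8760
E = 14151622.3 kWh

14151622.3


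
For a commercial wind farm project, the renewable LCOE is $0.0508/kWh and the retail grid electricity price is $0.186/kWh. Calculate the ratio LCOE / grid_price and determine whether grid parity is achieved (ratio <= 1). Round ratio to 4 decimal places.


Compare LCOE to grid price:
  LCOE = $0.0508/kWh, Grid price = $0.186/kWh
  Ratio = LCOE / grid_price = 0.0508 / 0.186 = 0.2731
  Grid parity achieved (ratio <= 1)? yes

0.2731


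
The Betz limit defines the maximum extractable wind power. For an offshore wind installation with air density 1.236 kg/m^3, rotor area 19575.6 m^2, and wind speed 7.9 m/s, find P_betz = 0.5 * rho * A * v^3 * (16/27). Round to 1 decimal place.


The Betz coefficient Cp_max = 16/27 = 0.5926
v^3 = 7.9^3 = 493.039
P_betz = 0.5 * rho * A * v^3 * Cp_max
P_betz = 0.5 * 1.236 * 19575.6 * 493.039 * 0.5926
P_betz = 3534606.3 W

3534606.3


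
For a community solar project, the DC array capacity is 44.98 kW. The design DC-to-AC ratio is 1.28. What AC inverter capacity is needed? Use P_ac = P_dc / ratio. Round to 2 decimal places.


The inverter AC capacity is determined by the DC/AC ratio.
Given: P_dc = 44.98 kW, DC/AC ratio = 1.28
P_ac = P_dc / ratio = 44.98 / 1.28
P_ac = 35.14 kW

35.14


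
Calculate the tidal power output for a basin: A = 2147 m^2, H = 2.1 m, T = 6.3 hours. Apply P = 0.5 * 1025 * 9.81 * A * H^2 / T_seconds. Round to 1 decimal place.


Convert period to seconds: T = 6.3 * 3600 = 22680.0 s
H^2 = 2.1^2 = 4.41
P = 0.5 * rho * g * A * H^2 / T
P = 0.5 * 1025 * 9.81 * 2147 * 4.41 / 22680.0
P = 2098.9 W

2098.9


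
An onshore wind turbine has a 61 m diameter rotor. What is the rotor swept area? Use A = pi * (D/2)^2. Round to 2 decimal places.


Compute the rotor radius:
  r = D / 2 = 61 / 2 = 30.5 m
Calculate swept area:
  A = pi * r^2 = pi * 30.5^2
  A = 2922.47 m^2

2922.47


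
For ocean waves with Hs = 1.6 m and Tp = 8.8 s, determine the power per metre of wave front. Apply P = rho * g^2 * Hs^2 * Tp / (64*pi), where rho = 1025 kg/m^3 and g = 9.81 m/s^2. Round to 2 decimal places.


Apply wave power formula:
  g^2 = 9.81^2 = 96.2361
  Hs^2 = 1.6^2 = 2.56
  Numerator = rho * g^2 * Hs^2 * Tp = 1025 * 96.2361 * 2.56 * 8.8 = 2222207.03
  Denominator = 64 * pi = 201.0619
  P = 2222207.03 / 201.0619 = 11052.35 W/m

11052.35


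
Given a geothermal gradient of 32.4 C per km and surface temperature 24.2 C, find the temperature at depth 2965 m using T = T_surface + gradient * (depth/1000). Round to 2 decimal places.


Convert depth to km: 2965 / 1000 = 2.965 km
Temperature increase = gradient * depth_km = 32.4 * 2.965 = 96.07 C
Temperature at depth = T_surface + delta_T = 24.2 + 96.07
T = 120.27 C

120.27


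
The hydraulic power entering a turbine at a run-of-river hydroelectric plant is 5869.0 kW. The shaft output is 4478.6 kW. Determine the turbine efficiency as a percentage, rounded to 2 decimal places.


Turbine efficiency = (output power / input power) * 100
eta = (4478.6 / 5869.0) * 100
eta = 76.31%

76.31


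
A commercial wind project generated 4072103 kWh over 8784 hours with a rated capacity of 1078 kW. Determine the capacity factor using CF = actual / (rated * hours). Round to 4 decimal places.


Capacity factor = actual output / maximum possible output
Maximum possible = rated * hours = 1078 * 8784 = 9469152 kWh
CF = 4072103 / 9469152
CF = 0.4300

0.4300


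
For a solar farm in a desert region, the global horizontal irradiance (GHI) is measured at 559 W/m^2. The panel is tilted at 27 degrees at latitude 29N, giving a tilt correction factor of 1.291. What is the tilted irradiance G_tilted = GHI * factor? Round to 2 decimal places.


Identify the given values:
  GHI = 559 W/m^2, tilt correction factor = 1.291
Apply the formula G_tilted = GHI * factor:
  G_tilted = 559 * 1.291
  G_tilted = 721.67 W/m^2

721.67


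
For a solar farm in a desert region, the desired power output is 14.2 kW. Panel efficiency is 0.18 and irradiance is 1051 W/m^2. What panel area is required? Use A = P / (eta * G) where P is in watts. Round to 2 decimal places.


Convert target power to watts: P = 14.2 * 1000 = 14200.0 W
Compute denominator: eta * G = 0.18 * 1051 = 189.18
Required area A = P / (eta * G) = 14200.0 / 189.18
A = 75.06 m^2

75.06


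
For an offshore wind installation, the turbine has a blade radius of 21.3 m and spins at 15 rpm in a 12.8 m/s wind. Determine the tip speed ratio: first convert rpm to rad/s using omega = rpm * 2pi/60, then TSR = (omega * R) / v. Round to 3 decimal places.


Convert rotational speed to rad/s:
  omega = 15 * 2 * pi / 60 = 1.5708 rad/s
Compute tip speed:
  v_tip = omega * R = 1.5708 * 21.3 = 33.458 m/s
Tip speed ratio:
  TSR = v_tip / v_wind = 33.458 / 12.8 = 2.614

2.614


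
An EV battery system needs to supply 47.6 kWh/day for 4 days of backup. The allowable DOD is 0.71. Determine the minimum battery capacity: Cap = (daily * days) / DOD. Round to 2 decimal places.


Total energy needed = daily * days = 47.6 * 4 = 190.4 kWh
Account for depth of discharge:
  Cap = total_energy / DOD = 190.4 / 0.71
  Cap = 268.17 kWh

268.17


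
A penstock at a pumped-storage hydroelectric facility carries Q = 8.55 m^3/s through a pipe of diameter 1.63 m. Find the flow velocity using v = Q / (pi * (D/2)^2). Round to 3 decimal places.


Compute pipe cross-sectional area:
  A = pi * (D/2)^2 = pi * (1.63/2)^2 = 2.0867 m^2
Calculate velocity:
  v = Q / A = 8.55 / 2.0867
  v = 4.097 m/s

4.097


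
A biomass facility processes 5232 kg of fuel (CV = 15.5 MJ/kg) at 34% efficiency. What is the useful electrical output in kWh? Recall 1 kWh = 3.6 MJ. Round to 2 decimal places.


Total energy = mass * CV = 5232 * 15.5 = 81096.0 MJ
Useful energy = total * eta = 81096.0 * 0.34 = 27572.64 MJ
Convert to kWh: 27572.64 / 3.6
Useful energy = 7659.07 kWh

7659.07


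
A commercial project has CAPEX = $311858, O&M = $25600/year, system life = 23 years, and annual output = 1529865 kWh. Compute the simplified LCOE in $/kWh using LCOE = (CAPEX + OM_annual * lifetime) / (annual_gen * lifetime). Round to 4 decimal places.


Total cost = CAPEX + OM * lifetime = 311858 + 25600 * 23 = 311858 + 588800 = 900658
Total generation = annual * lifetime = 1529865 * 23 = 35186895 kWh
LCOE = 900658 / 35186895
LCOE = 0.0256 $/kWh

0.0256


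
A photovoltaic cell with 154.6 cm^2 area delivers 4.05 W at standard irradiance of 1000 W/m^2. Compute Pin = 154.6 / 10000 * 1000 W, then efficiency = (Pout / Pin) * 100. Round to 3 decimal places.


First compute the input power:
  Pin = area_cm2 / 10000 * G = 154.6 / 10000 * 1000 = 15.46 W
Then compute efficiency:
  Efficiency = (Pout / Pin) * 100 = (4.05 / 15.46) * 100
  Efficiency = 26.197%

26.197


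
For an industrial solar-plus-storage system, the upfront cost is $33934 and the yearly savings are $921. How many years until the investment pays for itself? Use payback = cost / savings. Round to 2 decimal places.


Simple payback period = initial cost / annual savings
Payback = 33934 / 921
Payback = 36.84 years

36.84


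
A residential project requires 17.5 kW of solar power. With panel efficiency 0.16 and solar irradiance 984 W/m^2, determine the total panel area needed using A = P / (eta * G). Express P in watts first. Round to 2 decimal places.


Convert target power to watts: P = 17.5 * 1000 = 17500.0 W
Compute denominator: eta * G = 0.16 * 984 = 157.44
Required area A = P / (eta * G) = 17500.0 / 157.44
A = 111.15 m^2

111.15


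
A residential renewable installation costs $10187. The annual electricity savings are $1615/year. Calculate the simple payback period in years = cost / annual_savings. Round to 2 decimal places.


Simple payback period = initial cost / annual savings
Payback = 10187 / 1615
Payback = 6.31 years

6.31


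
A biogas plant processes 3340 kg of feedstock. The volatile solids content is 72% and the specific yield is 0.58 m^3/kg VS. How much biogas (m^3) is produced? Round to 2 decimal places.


Compute volatile solids:
  VS = mass * VS_fraction = 3340 * 0.72 = 2404.8 kg
Calculate biogas volume:
  Biogas = VS * specific_yield = 2404.8 * 0.58
  Biogas = 1394.78 m^3

1394.78


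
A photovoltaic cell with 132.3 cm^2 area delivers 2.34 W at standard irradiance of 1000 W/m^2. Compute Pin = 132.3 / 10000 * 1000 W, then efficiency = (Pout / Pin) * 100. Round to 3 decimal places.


First compute the input power:
  Pin = area_cm2 / 10000 * G = 132.3 / 10000 * 1000 = 13.23 W
Then compute efficiency:
  Efficiency = (Pout / Pin) * 100 = (2.34 / 13.23) * 100
  Efficiency = 17.687%

17.687


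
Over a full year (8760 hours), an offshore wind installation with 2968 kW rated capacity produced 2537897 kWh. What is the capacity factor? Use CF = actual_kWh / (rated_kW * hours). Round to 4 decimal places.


Capacity factor = actual output / maximum possible output
Maximum possible = rated * hours = 2968 * 8760 = 25999680 kWh
CF = 2537897 / 25999680
CF = 0.0976

0.0976


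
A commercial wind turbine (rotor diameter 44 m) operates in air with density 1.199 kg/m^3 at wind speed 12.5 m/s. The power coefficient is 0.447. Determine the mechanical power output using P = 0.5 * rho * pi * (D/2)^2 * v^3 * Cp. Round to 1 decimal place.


Step 1 -- Compute swept area:
  A = pi * (D/2)^2 = pi * (44/2)^2 = 1520.53 m^2
Step 2 -- Apply wind power equation:
  P = 0.5 * rho * A * v^3 * Cp
  v^3 = 12.5^3 = 1953.125
  P = 0.5 * 1.199 * 1520.53 * 1953.125 * 0.447
  P = 795833.1 W

795833.1


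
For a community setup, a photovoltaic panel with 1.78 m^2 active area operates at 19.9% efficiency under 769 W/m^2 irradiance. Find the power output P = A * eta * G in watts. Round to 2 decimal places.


Use the solar power formula P = A * eta * G.
Given: A = 1.78 m^2, eta = 0.199, G = 769 W/m^2
P = 1.78 * 0.199 * 769
P = 272.40 W

272.40


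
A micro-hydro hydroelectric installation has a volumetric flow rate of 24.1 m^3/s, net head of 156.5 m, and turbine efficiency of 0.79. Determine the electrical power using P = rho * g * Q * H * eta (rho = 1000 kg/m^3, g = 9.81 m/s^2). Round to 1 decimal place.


Apply the hydropower formula P = rho * g * Q * H * eta
rho * g = 1000 * 9.81 = 9810.0
P = 9810.0 * 24.1 * 156.5 * 0.79
P = 29229910.3 W

29229910.3


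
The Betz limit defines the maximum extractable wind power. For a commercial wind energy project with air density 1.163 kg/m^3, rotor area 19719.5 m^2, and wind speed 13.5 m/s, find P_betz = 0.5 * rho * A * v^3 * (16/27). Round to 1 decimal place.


The Betz coefficient Cp_max = 16/27 = 0.5926
v^3 = 13.5^3 = 2460.375
P_betz = 0.5 * rho * A * v^3 * Cp_max
P_betz = 0.5 * 1.163 * 19719.5 * 2460.375 * 0.5926
P_betz = 16718724.5 W

16718724.5


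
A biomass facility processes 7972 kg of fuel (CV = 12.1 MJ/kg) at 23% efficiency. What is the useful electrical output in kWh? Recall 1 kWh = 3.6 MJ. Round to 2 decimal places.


Total energy = mass * CV = 7972 * 12.1 = 96461.2 MJ
Useful energy = total * eta = 96461.2 * 0.23 = 22186.08 MJ
Convert to kWh: 22186.08 / 3.6
Useful energy = 6162.80 kWh

6162.80


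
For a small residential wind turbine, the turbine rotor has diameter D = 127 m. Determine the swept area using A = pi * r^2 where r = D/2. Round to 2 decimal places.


Compute the rotor radius:
  r = D / 2 = 127 / 2 = 63.5 m
Calculate swept area:
  A = pi * r^2 = pi * 63.5^2
  A = 12667.69 m^2

12667.69


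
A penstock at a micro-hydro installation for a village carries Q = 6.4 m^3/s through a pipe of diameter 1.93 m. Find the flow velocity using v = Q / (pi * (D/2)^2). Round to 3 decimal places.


Compute pipe cross-sectional area:
  A = pi * (D/2)^2 = pi * (1.93/2)^2 = 2.9255 m^2
Calculate velocity:
  v = Q / A = 6.4 / 2.9255
  v = 2.188 m/s

2.188


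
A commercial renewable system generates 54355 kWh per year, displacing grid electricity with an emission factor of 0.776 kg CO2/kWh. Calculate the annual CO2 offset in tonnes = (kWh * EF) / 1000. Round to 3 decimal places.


CO2 offset in kg = generation * emission_factor
CO2 offset = 54355 * 0.776 = 42179.48 kg
Convert to tonnes:
  CO2 offset = 42179.48 / 1000 = 42.179 tonnes

42.179


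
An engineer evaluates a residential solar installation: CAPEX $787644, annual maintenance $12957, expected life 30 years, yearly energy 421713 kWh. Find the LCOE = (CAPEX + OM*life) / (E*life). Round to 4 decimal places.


Total cost = CAPEX + OM * lifetime = 787644 + 12957 * 30 = 787644 + 388710 = 1176354
Total generation = annual * lifetime = 421713 * 30 = 12651390 kWh
LCOE = 1176354 / 12651390
LCOE = 0.0930 $/kWh

0.0930


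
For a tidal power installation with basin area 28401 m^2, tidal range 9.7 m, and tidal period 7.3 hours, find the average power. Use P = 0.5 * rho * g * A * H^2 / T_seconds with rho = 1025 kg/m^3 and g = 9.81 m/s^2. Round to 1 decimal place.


Convert period to seconds: T = 7.3 * 3600 = 26280.0 s
H^2 = 9.7^2 = 94.09
P = 0.5 * rho * g * A * H^2 / T
P = 0.5 * 1025 * 9.81 * 28401 * 94.09 / 26280.0
P = 511228.0 W

511228.0


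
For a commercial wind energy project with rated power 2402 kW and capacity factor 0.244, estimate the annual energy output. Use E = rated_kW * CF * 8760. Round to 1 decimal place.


Annual energy = rated_kW * capacity_factor * hours_per_year
Given: P_rated = 2402 kW, CF = 0.244, hours = 8760
E = 2402 * 0.244 * 8760
E = 5134130.9 kWh

5134130.9


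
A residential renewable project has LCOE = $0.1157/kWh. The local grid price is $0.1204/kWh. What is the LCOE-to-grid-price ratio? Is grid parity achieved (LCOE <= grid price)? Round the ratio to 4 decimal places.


Compare LCOE to grid price:
  LCOE = $0.1157/kWh, Grid price = $0.1204/kWh
  Ratio = LCOE / grid_price = 0.1157 / 0.1204 = 0.9610
  Grid parity achieved (ratio <= 1)? yes

0.9610


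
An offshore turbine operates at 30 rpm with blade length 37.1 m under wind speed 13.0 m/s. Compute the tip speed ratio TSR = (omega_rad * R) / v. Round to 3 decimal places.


Convert rotational speed to rad/s:
  omega = 30 * 2 * pi / 60 = 3.1416 rad/s
Compute tip speed:
  v_tip = omega * R = 3.1416 * 37.1 = 116.553 m/s
Tip speed ratio:
  TSR = v_tip / v_wind = 116.553 / 13.0 = 8.966

8.966


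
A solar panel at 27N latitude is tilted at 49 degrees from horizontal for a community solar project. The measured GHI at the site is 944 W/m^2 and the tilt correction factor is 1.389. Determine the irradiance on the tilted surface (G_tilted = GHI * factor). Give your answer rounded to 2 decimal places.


Identify the given values:
  GHI = 944 W/m^2, tilt correction factor = 1.389
Apply the formula G_tilted = GHI * factor:
  G_tilted = 944 * 1.389
  G_tilted = 1311.22 W/m^2

1311.22


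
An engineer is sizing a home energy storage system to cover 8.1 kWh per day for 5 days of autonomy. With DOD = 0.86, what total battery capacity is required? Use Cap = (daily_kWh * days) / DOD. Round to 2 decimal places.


Total energy needed = daily * days = 8.1 * 5 = 40.5 kWh
Account for depth of discharge:
  Cap = total_energy / DOD = 40.5 / 0.86
  Cap = 47.09 kWh

47.09


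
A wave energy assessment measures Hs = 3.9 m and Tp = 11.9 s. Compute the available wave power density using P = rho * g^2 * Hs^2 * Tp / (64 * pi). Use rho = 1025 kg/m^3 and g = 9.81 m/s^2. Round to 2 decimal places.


Apply wave power formula:
  g^2 = 9.81^2 = 96.2361
  Hs^2 = 3.9^2 = 15.21
  Numerator = rho * g^2 * Hs^2 * Tp = 1025 * 96.2361 * 15.21 * 11.9 = 17854103.81
  Denominator = 64 * pi = 201.0619
  P = 17854103.81 / 201.0619 = 88799.03 W/m

88799.03


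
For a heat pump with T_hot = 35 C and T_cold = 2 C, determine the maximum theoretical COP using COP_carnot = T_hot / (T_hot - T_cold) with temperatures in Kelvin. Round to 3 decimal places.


Convert to Kelvin:
  T_hot = 35 + 273.15 = 308.15 K
  T_cold = 2 + 273.15 = 275.15 K
Apply Carnot COP formula:
  COP = T_hot_K / (T_hot_K - T_cold_K) = 308.15 / 33.0
  COP = 9.338

9.338


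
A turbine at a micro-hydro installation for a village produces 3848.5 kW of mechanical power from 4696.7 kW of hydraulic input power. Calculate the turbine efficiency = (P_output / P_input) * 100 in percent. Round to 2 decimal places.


Turbine efficiency = (output power / input power) * 100
eta = (3848.5 / 4696.7) * 100
eta = 81.94%

81.94


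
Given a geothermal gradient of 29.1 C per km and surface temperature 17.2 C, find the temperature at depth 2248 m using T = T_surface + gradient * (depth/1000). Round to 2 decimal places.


Convert depth to km: 2248 / 1000 = 2.248 km
Temperature increase = gradient * depth_km = 29.1 * 2.248 = 65.42 C
Temperature at depth = T_surface + delta_T = 17.2 + 65.42
T = 82.62 C

82.62


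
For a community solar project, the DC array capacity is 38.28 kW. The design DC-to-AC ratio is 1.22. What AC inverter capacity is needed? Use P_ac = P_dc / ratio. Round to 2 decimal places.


The inverter AC capacity is determined by the DC/AC ratio.
Given: P_dc = 38.28 kW, DC/AC ratio = 1.22
P_ac = P_dc / ratio = 38.28 / 1.22
P_ac = 31.38 kW

31.38


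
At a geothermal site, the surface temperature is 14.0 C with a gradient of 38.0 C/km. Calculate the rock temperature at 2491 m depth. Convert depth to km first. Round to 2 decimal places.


Convert depth to km: 2491 / 1000 = 2.491 km
Temperature increase = gradient * depth_km = 38.0 * 2.491 = 94.66 C
Temperature at depth = T_surface + delta_T = 14.0 + 94.66
T = 108.66 C

108.66


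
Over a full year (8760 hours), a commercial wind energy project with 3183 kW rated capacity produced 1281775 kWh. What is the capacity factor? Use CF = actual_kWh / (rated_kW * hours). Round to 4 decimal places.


Capacity factor = actual output / maximum possible output
Maximum possible = rated * hours = 3183 * 8760 = 27883080 kWh
CF = 1281775 / 27883080
CF = 0.0460

0.0460


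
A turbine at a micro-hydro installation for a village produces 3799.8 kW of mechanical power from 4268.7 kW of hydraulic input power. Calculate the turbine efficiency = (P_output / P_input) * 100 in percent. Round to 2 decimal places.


Turbine efficiency = (output power / input power) * 100
eta = (3799.8 / 4268.7) * 100
eta = 89.02%

89.02


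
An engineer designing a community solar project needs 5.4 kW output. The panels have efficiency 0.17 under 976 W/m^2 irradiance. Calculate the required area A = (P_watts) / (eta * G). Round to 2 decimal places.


Convert target power to watts: P = 5.4 * 1000 = 5400.0 W
Compute denominator: eta * G = 0.17 * 976 = 165.92
Required area A = P / (eta * G) = 5400.0 / 165.92
A = 32.55 m^2

32.55


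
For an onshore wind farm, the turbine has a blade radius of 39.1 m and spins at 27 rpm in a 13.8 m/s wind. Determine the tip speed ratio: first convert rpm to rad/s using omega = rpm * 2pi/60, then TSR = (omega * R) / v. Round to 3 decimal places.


Convert rotational speed to rad/s:
  omega = 27 * 2 * pi / 60 = 2.8274 rad/s
Compute tip speed:
  v_tip = omega * R = 2.8274 * 39.1 = 110.553 m/s
Tip speed ratio:
  TSR = v_tip / v_wind = 110.553 / 13.8 = 8.011

8.011


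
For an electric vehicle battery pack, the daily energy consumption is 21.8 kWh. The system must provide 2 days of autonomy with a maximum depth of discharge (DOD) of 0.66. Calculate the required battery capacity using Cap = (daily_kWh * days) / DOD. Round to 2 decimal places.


Total energy needed = daily * days = 21.8 * 2 = 43.6 kWh
Account for depth of discharge:
  Cap = total_energy / DOD = 43.6 / 0.66
  Cap = 66.06 kWh

66.06


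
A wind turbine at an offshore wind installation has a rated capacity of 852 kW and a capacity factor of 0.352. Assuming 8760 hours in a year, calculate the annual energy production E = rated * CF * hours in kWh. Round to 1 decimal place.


Annual energy = rated_kW * capacity_factor * hours_per_year
Given: P_rated = 852 kW, CF = 0.352, hours = 8760
E = 852 * 0.352 * 8760
E = 2627159.0 kWh

2627159.0


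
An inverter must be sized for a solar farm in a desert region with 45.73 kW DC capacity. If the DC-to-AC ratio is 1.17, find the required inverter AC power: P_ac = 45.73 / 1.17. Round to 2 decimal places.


The inverter AC capacity is determined by the DC/AC ratio.
Given: P_dc = 45.73 kW, DC/AC ratio = 1.17
P_ac = P_dc / ratio = 45.73 / 1.17
P_ac = 39.09 kW

39.09


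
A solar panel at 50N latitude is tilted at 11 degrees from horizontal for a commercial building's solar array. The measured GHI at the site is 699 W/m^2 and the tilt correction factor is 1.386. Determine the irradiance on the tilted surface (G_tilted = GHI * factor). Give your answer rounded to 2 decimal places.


Identify the given values:
  GHI = 699 W/m^2, tilt correction factor = 1.386
Apply the formula G_tilted = GHI * factor:
  G_tilted = 699 * 1.386
  G_tilted = 968.81 W/m^2

968.81


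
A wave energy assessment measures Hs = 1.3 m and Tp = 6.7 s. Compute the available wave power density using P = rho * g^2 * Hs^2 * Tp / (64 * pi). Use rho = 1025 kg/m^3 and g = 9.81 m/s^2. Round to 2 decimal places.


Apply wave power formula:
  g^2 = 9.81^2 = 96.2361
  Hs^2 = 1.3^2 = 1.69
  Numerator = rho * g^2 * Hs^2 * Tp = 1025 * 96.2361 * 1.69 * 6.7 = 1116923.39
  Denominator = 64 * pi = 201.0619
  P = 1116923.39 / 201.0619 = 5555.12 W/m

5555.12


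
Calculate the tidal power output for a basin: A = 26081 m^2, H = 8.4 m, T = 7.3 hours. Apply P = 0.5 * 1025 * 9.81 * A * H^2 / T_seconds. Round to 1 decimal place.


Convert period to seconds: T = 7.3 * 3600 = 26280.0 s
H^2 = 8.4^2 = 70.56
P = 0.5 * rho * g * A * H^2 / T
P = 0.5 * 1025 * 9.81 * 26081 * 70.56 / 26280.0
P = 352063.0 W

352063.0


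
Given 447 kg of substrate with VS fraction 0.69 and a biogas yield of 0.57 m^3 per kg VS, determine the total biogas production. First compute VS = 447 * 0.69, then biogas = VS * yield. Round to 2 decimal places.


Compute volatile solids:
  VS = mass * VS_fraction = 447 * 0.69 = 308.43 kg
Calculate biogas volume:
  Biogas = VS * specific_yield = 308.43 * 0.57
  Biogas = 175.81 m^3

175.81


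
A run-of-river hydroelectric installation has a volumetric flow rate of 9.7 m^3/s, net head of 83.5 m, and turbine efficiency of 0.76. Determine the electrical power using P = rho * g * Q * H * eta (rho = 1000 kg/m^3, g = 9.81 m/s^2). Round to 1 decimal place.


Apply the hydropower formula P = rho * g * Q * H * eta
rho * g = 1000 * 9.81 = 9810.0
P = 9810.0 * 9.7 * 83.5 * 0.76
P = 6038663.2 W

6038663.2


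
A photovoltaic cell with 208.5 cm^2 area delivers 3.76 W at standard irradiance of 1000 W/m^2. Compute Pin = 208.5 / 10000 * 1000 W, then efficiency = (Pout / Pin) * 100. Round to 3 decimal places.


First compute the input power:
  Pin = area_cm2 / 10000 * G = 208.5 / 10000 * 1000 = 20.85 W
Then compute efficiency:
  Efficiency = (Pout / Pin) * 100 = (3.76 / 20.85) * 100
  Efficiency = 18.034%

18.034


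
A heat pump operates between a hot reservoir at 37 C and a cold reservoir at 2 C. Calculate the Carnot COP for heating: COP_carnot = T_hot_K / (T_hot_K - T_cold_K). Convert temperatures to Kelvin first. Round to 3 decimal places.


Convert to Kelvin:
  T_hot = 37 + 273.15 = 310.15 K
  T_cold = 2 + 273.15 = 275.15 K
Apply Carnot COP formula:
  COP = T_hot_K / (T_hot_K - T_cold_K) = 310.15 / 35.0
  COP = 8.861

8.861


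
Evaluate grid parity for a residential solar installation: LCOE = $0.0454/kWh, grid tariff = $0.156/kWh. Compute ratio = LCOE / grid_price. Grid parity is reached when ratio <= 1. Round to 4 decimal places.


Compare LCOE to grid price:
  LCOE = $0.0454/kWh, Grid price = $0.156/kWh
  Ratio = LCOE / grid_price = 0.0454 / 0.156 = 0.2910
  Grid parity achieved (ratio <= 1)? yes

0.2910


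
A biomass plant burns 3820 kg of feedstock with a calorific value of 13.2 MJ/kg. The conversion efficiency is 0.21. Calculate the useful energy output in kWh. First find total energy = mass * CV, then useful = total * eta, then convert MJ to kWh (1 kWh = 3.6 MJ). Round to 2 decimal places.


Total energy = mass * CV = 3820 * 13.2 = 50424.0 MJ
Useful energy = total * eta = 50424.0 * 0.21 = 10589.04 MJ
Convert to kWh: 10589.04 / 3.6
Useful energy = 2941.40 kWh

2941.40


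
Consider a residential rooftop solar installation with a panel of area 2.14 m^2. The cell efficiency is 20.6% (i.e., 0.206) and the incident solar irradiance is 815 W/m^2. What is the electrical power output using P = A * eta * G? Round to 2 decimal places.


Use the solar power formula P = A * eta * G.
Given: A = 2.14 m^2, eta = 0.206, G = 815 W/m^2
P = 2.14 * 0.206 * 815
P = 359.28 W

359.28


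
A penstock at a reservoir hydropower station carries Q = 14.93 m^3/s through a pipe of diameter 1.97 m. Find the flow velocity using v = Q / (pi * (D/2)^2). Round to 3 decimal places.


Compute pipe cross-sectional area:
  A = pi * (D/2)^2 = pi * (1.97/2)^2 = 3.0481 m^2
Calculate velocity:
  v = Q / A = 14.93 / 3.0481
  v = 4.898 m/s

4.898


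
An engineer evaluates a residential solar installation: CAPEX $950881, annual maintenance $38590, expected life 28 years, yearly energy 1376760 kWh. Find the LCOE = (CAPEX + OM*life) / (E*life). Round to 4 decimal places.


Total cost = CAPEX + OM * lifetime = 950881 + 38590 * 28 = 950881 + 1080520 = 2031401
Total generation = annual * lifetime = 1376760 * 28 = 38549280 kWh
LCOE = 2031401 / 38549280
LCOE = 0.0527 $/kWh

0.0527


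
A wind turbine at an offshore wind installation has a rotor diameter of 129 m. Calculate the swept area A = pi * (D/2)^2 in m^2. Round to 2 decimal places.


Compute the rotor radius:
  r = D / 2 = 129 / 2 = 64.5 m
Calculate swept area:
  A = pi * r^2 = pi * 64.5^2
  A = 13069.81 m^2

13069.81


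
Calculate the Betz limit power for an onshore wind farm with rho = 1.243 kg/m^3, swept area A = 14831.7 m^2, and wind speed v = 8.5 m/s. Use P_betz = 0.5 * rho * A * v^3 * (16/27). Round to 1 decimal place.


The Betz coefficient Cp_max = 16/27 = 0.5926
v^3 = 8.5^3 = 614.125
P_betz = 0.5 * rho * A * v^3 * Cp_max
P_betz = 0.5 * 1.243 * 14831.7 * 614.125 * 0.5926
P_betz = 3354633.4 W

3354633.4


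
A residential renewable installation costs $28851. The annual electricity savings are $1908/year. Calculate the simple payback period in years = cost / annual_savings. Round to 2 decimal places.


Simple payback period = initial cost / annual savings
Payback = 28851 / 1908
Payback = 15.12 years

15.12


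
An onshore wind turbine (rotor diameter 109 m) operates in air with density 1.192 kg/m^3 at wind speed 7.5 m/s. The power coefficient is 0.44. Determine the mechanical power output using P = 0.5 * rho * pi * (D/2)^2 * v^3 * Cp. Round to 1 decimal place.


Step 1 -- Compute swept area:
  A = pi * (D/2)^2 = pi * (109/2)^2 = 9331.32 m^2
Step 2 -- Apply wind power equation:
  P = 0.5 * rho * A * v^3 * Cp
  v^3 = 7.5^3 = 421.875
  P = 0.5 * 1.192 * 9331.32 * 421.875 * 0.44
  P = 1032346.8 W

1032346.8


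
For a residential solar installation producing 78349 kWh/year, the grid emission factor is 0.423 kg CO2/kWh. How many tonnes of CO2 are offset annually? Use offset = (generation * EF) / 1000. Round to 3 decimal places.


CO2 offset in kg = generation * emission_factor
CO2 offset = 78349 * 0.423 = 33141.63 kg
Convert to tonnes:
  CO2 offset = 33141.63 / 1000 = 33.142 tonnes

33.142


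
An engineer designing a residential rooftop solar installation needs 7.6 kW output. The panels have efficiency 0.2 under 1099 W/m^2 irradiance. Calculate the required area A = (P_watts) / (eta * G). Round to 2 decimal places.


Convert target power to watts: P = 7.6 * 1000 = 7600.0 W
Compute denominator: eta * G = 0.2 * 1099 = 219.8
Required area A = P / (eta * G) = 7600.0 / 219.8
A = 34.58 m^2

34.58


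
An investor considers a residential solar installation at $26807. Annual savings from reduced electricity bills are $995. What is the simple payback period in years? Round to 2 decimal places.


Simple payback period = initial cost / annual savings
Payback = 26807 / 995
Payback = 26.94 years

26.94


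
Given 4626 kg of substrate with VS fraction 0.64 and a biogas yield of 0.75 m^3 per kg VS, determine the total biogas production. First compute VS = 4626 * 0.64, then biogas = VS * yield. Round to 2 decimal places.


Compute volatile solids:
  VS = mass * VS_fraction = 4626 * 0.64 = 2960.64 kg
Calculate biogas volume:
  Biogas = VS * specific_yield = 2960.64 * 0.75
  Biogas = 2220.48 m^3

2220.48


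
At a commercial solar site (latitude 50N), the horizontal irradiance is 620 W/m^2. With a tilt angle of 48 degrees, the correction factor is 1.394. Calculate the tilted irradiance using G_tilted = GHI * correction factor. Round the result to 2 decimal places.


Identify the given values:
  GHI = 620 W/m^2, tilt correction factor = 1.394
Apply the formula G_tilted = GHI * factor:
  G_tilted = 620 * 1.394
  G_tilted = 864.28 W/m^2

864.28


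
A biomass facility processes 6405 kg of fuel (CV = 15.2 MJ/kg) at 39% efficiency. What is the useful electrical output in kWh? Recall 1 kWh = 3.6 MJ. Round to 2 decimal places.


Total energy = mass * CV = 6405 * 15.2 = 97356.0 MJ
Useful energy = total * eta = 97356.0 * 0.39 = 37968.84 MJ
Convert to kWh: 37968.84 / 3.6
Useful energy = 10546.90 kWh

10546.90


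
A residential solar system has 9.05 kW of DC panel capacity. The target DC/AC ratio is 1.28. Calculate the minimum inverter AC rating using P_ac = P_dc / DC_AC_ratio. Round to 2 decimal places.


The inverter AC capacity is determined by the DC/AC ratio.
Given: P_dc = 9.05 kW, DC/AC ratio = 1.28
P_ac = P_dc / ratio = 9.05 / 1.28
P_ac = 7.07 kW

7.07


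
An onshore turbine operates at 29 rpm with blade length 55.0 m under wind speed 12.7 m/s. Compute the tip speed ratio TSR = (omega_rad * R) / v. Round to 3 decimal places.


Convert rotational speed to rad/s:
  omega = 29 * 2 * pi / 60 = 3.0369 rad/s
Compute tip speed:
  v_tip = omega * R = 3.0369 * 55.0 = 167.028 m/s
Tip speed ratio:
  TSR = v_tip / v_wind = 167.028 / 12.7 = 13.152

13.152


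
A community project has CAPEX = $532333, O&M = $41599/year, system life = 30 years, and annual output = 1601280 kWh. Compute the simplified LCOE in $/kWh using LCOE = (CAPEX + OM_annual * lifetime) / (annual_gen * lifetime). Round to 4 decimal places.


Total cost = CAPEX + OM * lifetime = 532333 + 41599 * 30 = 532333 + 1247970 = 1780303
Total generation = annual * lifetime = 1601280 * 30 = 48038400 kWh
LCOE = 1780303 / 48038400
LCOE = 0.0371 $/kWh

0.0371


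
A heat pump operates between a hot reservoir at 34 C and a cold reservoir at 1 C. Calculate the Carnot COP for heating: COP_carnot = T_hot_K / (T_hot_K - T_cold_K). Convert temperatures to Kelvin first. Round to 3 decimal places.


Convert to Kelvin:
  T_hot = 34 + 273.15 = 307.15 K
  T_cold = 1 + 273.15 = 274.15 K
Apply Carnot COP formula:
  COP = T_hot_K / (T_hot_K - T_cold_K) = 307.15 / 33.0
  COP = 9.308

9.308


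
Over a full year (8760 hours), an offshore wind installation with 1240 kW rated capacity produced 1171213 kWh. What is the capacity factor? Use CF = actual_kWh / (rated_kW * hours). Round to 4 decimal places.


Capacity factor = actual output / maximum possible output
Maximum possible = rated * hours = 1240 * 8760 = 10862400 kWh
CF = 1171213 / 10862400
CF = 0.1078

0.1078


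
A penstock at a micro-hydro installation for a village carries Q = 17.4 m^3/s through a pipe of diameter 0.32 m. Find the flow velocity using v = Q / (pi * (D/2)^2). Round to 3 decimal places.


Compute pipe cross-sectional area:
  A = pi * (D/2)^2 = pi * (0.32/2)^2 = 0.0804 m^2
Calculate velocity:
  v = Q / A = 17.4 / 0.0804
  v = 216.351 m/s

216.351


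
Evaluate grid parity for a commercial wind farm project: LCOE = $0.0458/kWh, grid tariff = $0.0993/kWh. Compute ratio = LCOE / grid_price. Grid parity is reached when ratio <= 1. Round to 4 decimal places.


Compare LCOE to grid price:
  LCOE = $0.0458/kWh, Grid price = $0.0993/kWh
  Ratio = LCOE / grid_price = 0.0458 / 0.0993 = 0.4612
  Grid parity achieved (ratio <= 1)? yes

0.4612


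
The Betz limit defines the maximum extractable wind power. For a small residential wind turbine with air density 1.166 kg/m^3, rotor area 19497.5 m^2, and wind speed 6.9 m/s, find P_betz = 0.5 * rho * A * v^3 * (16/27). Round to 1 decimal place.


The Betz coefficient Cp_max = 16/27 = 0.5926
v^3 = 6.9^3 = 328.509
P_betz = 0.5 * rho * A * v^3 * Cp_max
P_betz = 0.5 * 1.166 * 19497.5 * 328.509 * 0.5926
P_betz = 2212844.9 W

2212844.9


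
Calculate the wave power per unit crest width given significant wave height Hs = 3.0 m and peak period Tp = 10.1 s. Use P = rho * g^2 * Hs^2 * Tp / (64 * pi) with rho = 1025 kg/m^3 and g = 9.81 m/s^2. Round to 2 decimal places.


Apply wave power formula:
  g^2 = 9.81^2 = 96.2361
  Hs^2 = 3.0^2 = 9.0
  Numerator = rho * g^2 * Hs^2 * Tp = 1025 * 96.2361 * 9.0 * 10.1 = 8966558.03
  Denominator = 64 * pi = 201.0619
  P = 8966558.03 / 201.0619 = 44596.00 W/m

44596.00


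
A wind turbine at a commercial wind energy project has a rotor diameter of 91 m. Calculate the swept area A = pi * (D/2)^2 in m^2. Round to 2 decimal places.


Compute the rotor radius:
  r = D / 2 = 91 / 2 = 45.5 m
Calculate swept area:
  A = pi * r^2 = pi * 45.5^2
  A = 6503.88 m^2

6503.88


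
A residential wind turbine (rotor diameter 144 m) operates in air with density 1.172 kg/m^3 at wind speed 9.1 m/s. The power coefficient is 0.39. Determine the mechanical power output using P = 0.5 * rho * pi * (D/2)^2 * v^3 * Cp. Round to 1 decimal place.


Step 1 -- Compute swept area:
  A = pi * (D/2)^2 = pi * (144/2)^2 = 16286.02 m^2
Step 2 -- Apply wind power equation:
  P = 0.5 * rho * A * v^3 * Cp
  v^3 = 9.1^3 = 753.571
  P = 0.5 * 1.172 * 16286.02 * 753.571 * 0.39
  P = 2804795.9 W

2804795.9


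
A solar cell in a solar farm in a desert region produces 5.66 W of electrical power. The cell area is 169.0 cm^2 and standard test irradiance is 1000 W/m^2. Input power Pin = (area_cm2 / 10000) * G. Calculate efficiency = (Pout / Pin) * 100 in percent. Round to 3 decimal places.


First compute the input power:
  Pin = area_cm2 / 10000 * G = 169.0 / 10000 * 1000 = 16.9 W
Then compute efficiency:
  Efficiency = (Pout / Pin) * 100 = (5.66 / 16.9) * 100
  Efficiency = 33.491%

33.491


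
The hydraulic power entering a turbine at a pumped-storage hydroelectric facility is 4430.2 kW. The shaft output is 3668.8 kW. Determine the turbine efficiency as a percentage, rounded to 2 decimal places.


Turbine efficiency = (output power / input power) * 100
eta = (3668.8 / 4430.2) * 100
eta = 82.81%

82.81


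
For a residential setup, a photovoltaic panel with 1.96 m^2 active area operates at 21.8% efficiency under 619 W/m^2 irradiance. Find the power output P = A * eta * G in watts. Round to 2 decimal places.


Use the solar power formula P = A * eta * G.
Given: A = 1.96 m^2, eta = 0.218, G = 619 W/m^2
P = 1.96 * 0.218 * 619
P = 264.49 W

264.49


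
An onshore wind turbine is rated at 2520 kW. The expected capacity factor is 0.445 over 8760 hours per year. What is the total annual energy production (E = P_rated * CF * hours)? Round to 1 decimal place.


Annual energy = rated_kW * capacity_factor * hours_per_year
Given: P_rated = 2520 kW, CF = 0.445, hours = 8760
E = 2520 * 0.445 * 8760
E = 9823464.0 kWh

9823464.0


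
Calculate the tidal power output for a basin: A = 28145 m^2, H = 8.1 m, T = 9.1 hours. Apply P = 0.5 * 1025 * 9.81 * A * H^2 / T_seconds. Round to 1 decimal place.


Convert period to seconds: T = 9.1 * 3600 = 32760.0 s
H^2 = 8.1^2 = 65.61
P = 0.5 * rho * g * A * H^2 / T
P = 0.5 * 1025 * 9.81 * 28145 * 65.61 / 32760.0
P = 283393.8 W

283393.8
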